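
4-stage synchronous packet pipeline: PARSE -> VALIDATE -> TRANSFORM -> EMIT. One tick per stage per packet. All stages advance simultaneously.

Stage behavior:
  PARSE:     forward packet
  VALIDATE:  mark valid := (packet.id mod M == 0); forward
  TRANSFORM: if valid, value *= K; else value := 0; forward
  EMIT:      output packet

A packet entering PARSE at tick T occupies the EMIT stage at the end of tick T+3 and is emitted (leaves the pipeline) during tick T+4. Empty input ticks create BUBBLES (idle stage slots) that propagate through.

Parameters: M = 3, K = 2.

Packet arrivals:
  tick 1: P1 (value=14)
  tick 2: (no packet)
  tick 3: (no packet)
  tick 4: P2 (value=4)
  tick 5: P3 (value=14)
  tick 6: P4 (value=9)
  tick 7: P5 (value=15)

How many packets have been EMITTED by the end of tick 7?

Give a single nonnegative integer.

Tick 1: [PARSE:P1(v=14,ok=F), VALIDATE:-, TRANSFORM:-, EMIT:-] out:-; in:P1
Tick 2: [PARSE:-, VALIDATE:P1(v=14,ok=F), TRANSFORM:-, EMIT:-] out:-; in:-
Tick 3: [PARSE:-, VALIDATE:-, TRANSFORM:P1(v=0,ok=F), EMIT:-] out:-; in:-
Tick 4: [PARSE:P2(v=4,ok=F), VALIDATE:-, TRANSFORM:-, EMIT:P1(v=0,ok=F)] out:-; in:P2
Tick 5: [PARSE:P3(v=14,ok=F), VALIDATE:P2(v=4,ok=F), TRANSFORM:-, EMIT:-] out:P1(v=0); in:P3
Tick 6: [PARSE:P4(v=9,ok=F), VALIDATE:P3(v=14,ok=T), TRANSFORM:P2(v=0,ok=F), EMIT:-] out:-; in:P4
Tick 7: [PARSE:P5(v=15,ok=F), VALIDATE:P4(v=9,ok=F), TRANSFORM:P3(v=28,ok=T), EMIT:P2(v=0,ok=F)] out:-; in:P5
Emitted by tick 7: ['P1']

Answer: 1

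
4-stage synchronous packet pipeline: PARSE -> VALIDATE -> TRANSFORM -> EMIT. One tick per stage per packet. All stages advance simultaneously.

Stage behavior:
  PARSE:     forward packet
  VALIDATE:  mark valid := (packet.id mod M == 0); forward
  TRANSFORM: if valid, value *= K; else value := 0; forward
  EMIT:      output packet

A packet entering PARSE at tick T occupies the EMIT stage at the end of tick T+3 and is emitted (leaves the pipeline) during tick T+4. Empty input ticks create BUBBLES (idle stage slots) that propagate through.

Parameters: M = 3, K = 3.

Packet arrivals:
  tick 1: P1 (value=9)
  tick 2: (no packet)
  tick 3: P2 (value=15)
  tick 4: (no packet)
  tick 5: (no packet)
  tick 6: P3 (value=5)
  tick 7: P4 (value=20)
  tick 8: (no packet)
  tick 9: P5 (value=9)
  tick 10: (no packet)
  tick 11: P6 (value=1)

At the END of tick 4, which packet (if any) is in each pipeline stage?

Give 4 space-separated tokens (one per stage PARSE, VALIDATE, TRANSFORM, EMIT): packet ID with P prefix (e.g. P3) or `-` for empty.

Tick 1: [PARSE:P1(v=9,ok=F), VALIDATE:-, TRANSFORM:-, EMIT:-] out:-; in:P1
Tick 2: [PARSE:-, VALIDATE:P1(v=9,ok=F), TRANSFORM:-, EMIT:-] out:-; in:-
Tick 3: [PARSE:P2(v=15,ok=F), VALIDATE:-, TRANSFORM:P1(v=0,ok=F), EMIT:-] out:-; in:P2
Tick 4: [PARSE:-, VALIDATE:P2(v=15,ok=F), TRANSFORM:-, EMIT:P1(v=0,ok=F)] out:-; in:-
At end of tick 4: ['-', 'P2', '-', 'P1']

Answer: - P2 - P1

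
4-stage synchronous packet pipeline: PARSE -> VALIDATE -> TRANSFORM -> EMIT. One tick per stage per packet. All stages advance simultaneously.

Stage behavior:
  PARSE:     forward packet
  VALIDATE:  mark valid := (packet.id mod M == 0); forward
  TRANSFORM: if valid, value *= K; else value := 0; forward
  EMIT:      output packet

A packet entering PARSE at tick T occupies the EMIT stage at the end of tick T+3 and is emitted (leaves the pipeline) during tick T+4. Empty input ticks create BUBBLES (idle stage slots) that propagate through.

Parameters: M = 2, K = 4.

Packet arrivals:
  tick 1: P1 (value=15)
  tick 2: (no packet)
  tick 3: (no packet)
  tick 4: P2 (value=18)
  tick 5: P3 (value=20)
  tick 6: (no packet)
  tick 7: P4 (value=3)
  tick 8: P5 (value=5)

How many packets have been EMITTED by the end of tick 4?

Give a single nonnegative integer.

Answer: 0

Derivation:
Tick 1: [PARSE:P1(v=15,ok=F), VALIDATE:-, TRANSFORM:-, EMIT:-] out:-; in:P1
Tick 2: [PARSE:-, VALIDATE:P1(v=15,ok=F), TRANSFORM:-, EMIT:-] out:-; in:-
Tick 3: [PARSE:-, VALIDATE:-, TRANSFORM:P1(v=0,ok=F), EMIT:-] out:-; in:-
Tick 4: [PARSE:P2(v=18,ok=F), VALIDATE:-, TRANSFORM:-, EMIT:P1(v=0,ok=F)] out:-; in:P2
Emitted by tick 4: []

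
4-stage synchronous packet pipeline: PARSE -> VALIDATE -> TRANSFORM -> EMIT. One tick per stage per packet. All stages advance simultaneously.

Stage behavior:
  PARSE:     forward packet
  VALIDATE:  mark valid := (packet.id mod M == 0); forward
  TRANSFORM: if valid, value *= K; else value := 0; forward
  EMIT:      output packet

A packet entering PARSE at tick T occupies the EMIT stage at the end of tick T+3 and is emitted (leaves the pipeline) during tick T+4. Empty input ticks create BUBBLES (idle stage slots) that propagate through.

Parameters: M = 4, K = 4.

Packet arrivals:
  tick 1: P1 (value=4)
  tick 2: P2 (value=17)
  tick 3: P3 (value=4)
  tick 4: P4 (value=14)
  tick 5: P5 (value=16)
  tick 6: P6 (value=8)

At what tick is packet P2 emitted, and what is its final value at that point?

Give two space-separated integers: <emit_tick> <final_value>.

Tick 1: [PARSE:P1(v=4,ok=F), VALIDATE:-, TRANSFORM:-, EMIT:-] out:-; in:P1
Tick 2: [PARSE:P2(v=17,ok=F), VALIDATE:P1(v=4,ok=F), TRANSFORM:-, EMIT:-] out:-; in:P2
Tick 3: [PARSE:P3(v=4,ok=F), VALIDATE:P2(v=17,ok=F), TRANSFORM:P1(v=0,ok=F), EMIT:-] out:-; in:P3
Tick 4: [PARSE:P4(v=14,ok=F), VALIDATE:P3(v=4,ok=F), TRANSFORM:P2(v=0,ok=F), EMIT:P1(v=0,ok=F)] out:-; in:P4
Tick 5: [PARSE:P5(v=16,ok=F), VALIDATE:P4(v=14,ok=T), TRANSFORM:P3(v=0,ok=F), EMIT:P2(v=0,ok=F)] out:P1(v=0); in:P5
Tick 6: [PARSE:P6(v=8,ok=F), VALIDATE:P5(v=16,ok=F), TRANSFORM:P4(v=56,ok=T), EMIT:P3(v=0,ok=F)] out:P2(v=0); in:P6
Tick 7: [PARSE:-, VALIDATE:P6(v=8,ok=F), TRANSFORM:P5(v=0,ok=F), EMIT:P4(v=56,ok=T)] out:P3(v=0); in:-
Tick 8: [PARSE:-, VALIDATE:-, TRANSFORM:P6(v=0,ok=F), EMIT:P5(v=0,ok=F)] out:P4(v=56); in:-
Tick 9: [PARSE:-, VALIDATE:-, TRANSFORM:-, EMIT:P6(v=0,ok=F)] out:P5(v=0); in:-
Tick 10: [PARSE:-, VALIDATE:-, TRANSFORM:-, EMIT:-] out:P6(v=0); in:-
P2: arrives tick 2, valid=False (id=2, id%4=2), emit tick 6, final value 0

Answer: 6 0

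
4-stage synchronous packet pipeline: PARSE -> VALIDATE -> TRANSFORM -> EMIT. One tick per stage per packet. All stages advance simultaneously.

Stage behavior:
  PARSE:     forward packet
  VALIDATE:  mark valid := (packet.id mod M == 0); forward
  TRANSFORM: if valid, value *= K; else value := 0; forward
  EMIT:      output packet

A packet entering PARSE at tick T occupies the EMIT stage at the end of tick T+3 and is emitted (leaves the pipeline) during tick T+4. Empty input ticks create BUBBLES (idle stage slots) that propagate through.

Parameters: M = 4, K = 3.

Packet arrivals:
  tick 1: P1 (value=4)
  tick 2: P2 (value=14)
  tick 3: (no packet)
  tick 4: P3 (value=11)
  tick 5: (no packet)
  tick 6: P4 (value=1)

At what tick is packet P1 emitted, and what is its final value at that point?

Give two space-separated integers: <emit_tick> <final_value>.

Answer: 5 0

Derivation:
Tick 1: [PARSE:P1(v=4,ok=F), VALIDATE:-, TRANSFORM:-, EMIT:-] out:-; in:P1
Tick 2: [PARSE:P2(v=14,ok=F), VALIDATE:P1(v=4,ok=F), TRANSFORM:-, EMIT:-] out:-; in:P2
Tick 3: [PARSE:-, VALIDATE:P2(v=14,ok=F), TRANSFORM:P1(v=0,ok=F), EMIT:-] out:-; in:-
Tick 4: [PARSE:P3(v=11,ok=F), VALIDATE:-, TRANSFORM:P2(v=0,ok=F), EMIT:P1(v=0,ok=F)] out:-; in:P3
Tick 5: [PARSE:-, VALIDATE:P3(v=11,ok=F), TRANSFORM:-, EMIT:P2(v=0,ok=F)] out:P1(v=0); in:-
Tick 6: [PARSE:P4(v=1,ok=F), VALIDATE:-, TRANSFORM:P3(v=0,ok=F), EMIT:-] out:P2(v=0); in:P4
Tick 7: [PARSE:-, VALIDATE:P4(v=1,ok=T), TRANSFORM:-, EMIT:P3(v=0,ok=F)] out:-; in:-
Tick 8: [PARSE:-, VALIDATE:-, TRANSFORM:P4(v=3,ok=T), EMIT:-] out:P3(v=0); in:-
Tick 9: [PARSE:-, VALIDATE:-, TRANSFORM:-, EMIT:P4(v=3,ok=T)] out:-; in:-
Tick 10: [PARSE:-, VALIDATE:-, TRANSFORM:-, EMIT:-] out:P4(v=3); in:-
P1: arrives tick 1, valid=False (id=1, id%4=1), emit tick 5, final value 0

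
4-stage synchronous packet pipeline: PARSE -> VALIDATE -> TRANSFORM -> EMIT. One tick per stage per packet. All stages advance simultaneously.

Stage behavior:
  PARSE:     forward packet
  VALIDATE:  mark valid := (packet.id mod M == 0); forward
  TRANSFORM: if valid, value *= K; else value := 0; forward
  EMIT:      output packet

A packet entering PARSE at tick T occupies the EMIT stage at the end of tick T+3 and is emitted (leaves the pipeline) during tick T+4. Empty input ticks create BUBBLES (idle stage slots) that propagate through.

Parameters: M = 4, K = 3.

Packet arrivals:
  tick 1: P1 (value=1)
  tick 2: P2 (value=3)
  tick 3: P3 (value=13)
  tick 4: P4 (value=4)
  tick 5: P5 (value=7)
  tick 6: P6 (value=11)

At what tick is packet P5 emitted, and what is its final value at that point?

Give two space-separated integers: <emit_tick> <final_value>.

Tick 1: [PARSE:P1(v=1,ok=F), VALIDATE:-, TRANSFORM:-, EMIT:-] out:-; in:P1
Tick 2: [PARSE:P2(v=3,ok=F), VALIDATE:P1(v=1,ok=F), TRANSFORM:-, EMIT:-] out:-; in:P2
Tick 3: [PARSE:P3(v=13,ok=F), VALIDATE:P2(v=3,ok=F), TRANSFORM:P1(v=0,ok=F), EMIT:-] out:-; in:P3
Tick 4: [PARSE:P4(v=4,ok=F), VALIDATE:P3(v=13,ok=F), TRANSFORM:P2(v=0,ok=F), EMIT:P1(v=0,ok=F)] out:-; in:P4
Tick 5: [PARSE:P5(v=7,ok=F), VALIDATE:P4(v=4,ok=T), TRANSFORM:P3(v=0,ok=F), EMIT:P2(v=0,ok=F)] out:P1(v=0); in:P5
Tick 6: [PARSE:P6(v=11,ok=F), VALIDATE:P5(v=7,ok=F), TRANSFORM:P4(v=12,ok=T), EMIT:P3(v=0,ok=F)] out:P2(v=0); in:P6
Tick 7: [PARSE:-, VALIDATE:P6(v=11,ok=F), TRANSFORM:P5(v=0,ok=F), EMIT:P4(v=12,ok=T)] out:P3(v=0); in:-
Tick 8: [PARSE:-, VALIDATE:-, TRANSFORM:P6(v=0,ok=F), EMIT:P5(v=0,ok=F)] out:P4(v=12); in:-
Tick 9: [PARSE:-, VALIDATE:-, TRANSFORM:-, EMIT:P6(v=0,ok=F)] out:P5(v=0); in:-
Tick 10: [PARSE:-, VALIDATE:-, TRANSFORM:-, EMIT:-] out:P6(v=0); in:-
P5: arrives tick 5, valid=False (id=5, id%4=1), emit tick 9, final value 0

Answer: 9 0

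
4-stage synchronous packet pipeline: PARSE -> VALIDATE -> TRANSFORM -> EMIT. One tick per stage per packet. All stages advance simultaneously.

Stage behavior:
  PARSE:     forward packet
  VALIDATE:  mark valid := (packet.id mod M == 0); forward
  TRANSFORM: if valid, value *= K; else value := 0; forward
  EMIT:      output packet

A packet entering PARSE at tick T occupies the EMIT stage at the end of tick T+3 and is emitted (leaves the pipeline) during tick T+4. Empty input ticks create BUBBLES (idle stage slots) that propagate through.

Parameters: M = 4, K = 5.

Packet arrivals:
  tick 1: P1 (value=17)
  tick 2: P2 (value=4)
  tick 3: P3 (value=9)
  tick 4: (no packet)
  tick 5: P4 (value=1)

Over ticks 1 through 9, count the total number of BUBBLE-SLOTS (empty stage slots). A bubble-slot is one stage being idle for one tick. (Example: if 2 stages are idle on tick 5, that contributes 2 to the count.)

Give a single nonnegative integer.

Tick 1: [PARSE:P1(v=17,ok=F), VALIDATE:-, TRANSFORM:-, EMIT:-] out:-; bubbles=3
Tick 2: [PARSE:P2(v=4,ok=F), VALIDATE:P1(v=17,ok=F), TRANSFORM:-, EMIT:-] out:-; bubbles=2
Tick 3: [PARSE:P3(v=9,ok=F), VALIDATE:P2(v=4,ok=F), TRANSFORM:P1(v=0,ok=F), EMIT:-] out:-; bubbles=1
Tick 4: [PARSE:-, VALIDATE:P3(v=9,ok=F), TRANSFORM:P2(v=0,ok=F), EMIT:P1(v=0,ok=F)] out:-; bubbles=1
Tick 5: [PARSE:P4(v=1,ok=F), VALIDATE:-, TRANSFORM:P3(v=0,ok=F), EMIT:P2(v=0,ok=F)] out:P1(v=0); bubbles=1
Tick 6: [PARSE:-, VALIDATE:P4(v=1,ok=T), TRANSFORM:-, EMIT:P3(v=0,ok=F)] out:P2(v=0); bubbles=2
Tick 7: [PARSE:-, VALIDATE:-, TRANSFORM:P4(v=5,ok=T), EMIT:-] out:P3(v=0); bubbles=3
Tick 8: [PARSE:-, VALIDATE:-, TRANSFORM:-, EMIT:P4(v=5,ok=T)] out:-; bubbles=3
Tick 9: [PARSE:-, VALIDATE:-, TRANSFORM:-, EMIT:-] out:P4(v=5); bubbles=4
Total bubble-slots: 20

Answer: 20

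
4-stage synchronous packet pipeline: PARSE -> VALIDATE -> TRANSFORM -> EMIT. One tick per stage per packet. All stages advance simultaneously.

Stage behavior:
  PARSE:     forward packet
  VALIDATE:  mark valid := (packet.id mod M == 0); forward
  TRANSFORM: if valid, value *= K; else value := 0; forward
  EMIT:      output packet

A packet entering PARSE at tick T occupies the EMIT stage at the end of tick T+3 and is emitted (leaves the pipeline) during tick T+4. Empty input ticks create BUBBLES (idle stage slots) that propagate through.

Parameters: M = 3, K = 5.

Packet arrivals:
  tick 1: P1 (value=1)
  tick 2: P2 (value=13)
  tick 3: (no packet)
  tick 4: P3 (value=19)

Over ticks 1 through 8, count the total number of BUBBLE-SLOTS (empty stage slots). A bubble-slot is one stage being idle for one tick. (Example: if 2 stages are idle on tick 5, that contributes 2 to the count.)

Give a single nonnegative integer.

Tick 1: [PARSE:P1(v=1,ok=F), VALIDATE:-, TRANSFORM:-, EMIT:-] out:-; bubbles=3
Tick 2: [PARSE:P2(v=13,ok=F), VALIDATE:P1(v=1,ok=F), TRANSFORM:-, EMIT:-] out:-; bubbles=2
Tick 3: [PARSE:-, VALIDATE:P2(v=13,ok=F), TRANSFORM:P1(v=0,ok=F), EMIT:-] out:-; bubbles=2
Tick 4: [PARSE:P3(v=19,ok=F), VALIDATE:-, TRANSFORM:P2(v=0,ok=F), EMIT:P1(v=0,ok=F)] out:-; bubbles=1
Tick 5: [PARSE:-, VALIDATE:P3(v=19,ok=T), TRANSFORM:-, EMIT:P2(v=0,ok=F)] out:P1(v=0); bubbles=2
Tick 6: [PARSE:-, VALIDATE:-, TRANSFORM:P3(v=95,ok=T), EMIT:-] out:P2(v=0); bubbles=3
Tick 7: [PARSE:-, VALIDATE:-, TRANSFORM:-, EMIT:P3(v=95,ok=T)] out:-; bubbles=3
Tick 8: [PARSE:-, VALIDATE:-, TRANSFORM:-, EMIT:-] out:P3(v=95); bubbles=4
Total bubble-slots: 20

Answer: 20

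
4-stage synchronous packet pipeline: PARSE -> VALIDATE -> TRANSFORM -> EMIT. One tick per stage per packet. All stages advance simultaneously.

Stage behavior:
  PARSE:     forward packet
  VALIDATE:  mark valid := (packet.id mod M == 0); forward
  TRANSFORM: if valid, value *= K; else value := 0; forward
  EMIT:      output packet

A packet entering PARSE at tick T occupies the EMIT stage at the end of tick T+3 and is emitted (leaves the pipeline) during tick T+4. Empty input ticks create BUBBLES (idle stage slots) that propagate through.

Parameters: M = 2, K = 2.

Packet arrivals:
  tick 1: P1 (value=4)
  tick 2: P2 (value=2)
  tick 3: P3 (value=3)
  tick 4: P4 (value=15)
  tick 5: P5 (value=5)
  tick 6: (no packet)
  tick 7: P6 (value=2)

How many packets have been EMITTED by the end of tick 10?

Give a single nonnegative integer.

Answer: 5

Derivation:
Tick 1: [PARSE:P1(v=4,ok=F), VALIDATE:-, TRANSFORM:-, EMIT:-] out:-; in:P1
Tick 2: [PARSE:P2(v=2,ok=F), VALIDATE:P1(v=4,ok=F), TRANSFORM:-, EMIT:-] out:-; in:P2
Tick 3: [PARSE:P3(v=3,ok=F), VALIDATE:P2(v=2,ok=T), TRANSFORM:P1(v=0,ok=F), EMIT:-] out:-; in:P3
Tick 4: [PARSE:P4(v=15,ok=F), VALIDATE:P3(v=3,ok=F), TRANSFORM:P2(v=4,ok=T), EMIT:P1(v=0,ok=F)] out:-; in:P4
Tick 5: [PARSE:P5(v=5,ok=F), VALIDATE:P4(v=15,ok=T), TRANSFORM:P3(v=0,ok=F), EMIT:P2(v=4,ok=T)] out:P1(v=0); in:P5
Tick 6: [PARSE:-, VALIDATE:P5(v=5,ok=F), TRANSFORM:P4(v=30,ok=T), EMIT:P3(v=0,ok=F)] out:P2(v=4); in:-
Tick 7: [PARSE:P6(v=2,ok=F), VALIDATE:-, TRANSFORM:P5(v=0,ok=F), EMIT:P4(v=30,ok=T)] out:P3(v=0); in:P6
Tick 8: [PARSE:-, VALIDATE:P6(v=2,ok=T), TRANSFORM:-, EMIT:P5(v=0,ok=F)] out:P4(v=30); in:-
Tick 9: [PARSE:-, VALIDATE:-, TRANSFORM:P6(v=4,ok=T), EMIT:-] out:P5(v=0); in:-
Tick 10: [PARSE:-, VALIDATE:-, TRANSFORM:-, EMIT:P6(v=4,ok=T)] out:-; in:-
Emitted by tick 10: ['P1', 'P2', 'P3', 'P4', 'P5']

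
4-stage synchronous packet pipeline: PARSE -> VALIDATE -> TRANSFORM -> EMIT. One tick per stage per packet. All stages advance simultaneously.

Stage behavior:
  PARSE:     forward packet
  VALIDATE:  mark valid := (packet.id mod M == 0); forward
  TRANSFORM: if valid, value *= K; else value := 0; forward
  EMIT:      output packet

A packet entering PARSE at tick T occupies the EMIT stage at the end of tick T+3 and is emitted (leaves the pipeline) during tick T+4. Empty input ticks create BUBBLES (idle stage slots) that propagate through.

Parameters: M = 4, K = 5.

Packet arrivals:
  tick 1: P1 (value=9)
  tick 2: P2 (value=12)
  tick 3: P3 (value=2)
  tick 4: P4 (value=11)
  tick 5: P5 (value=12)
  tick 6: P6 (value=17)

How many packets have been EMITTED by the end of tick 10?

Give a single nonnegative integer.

Answer: 6

Derivation:
Tick 1: [PARSE:P1(v=9,ok=F), VALIDATE:-, TRANSFORM:-, EMIT:-] out:-; in:P1
Tick 2: [PARSE:P2(v=12,ok=F), VALIDATE:P1(v=9,ok=F), TRANSFORM:-, EMIT:-] out:-; in:P2
Tick 3: [PARSE:P3(v=2,ok=F), VALIDATE:P2(v=12,ok=F), TRANSFORM:P1(v=0,ok=F), EMIT:-] out:-; in:P3
Tick 4: [PARSE:P4(v=11,ok=F), VALIDATE:P3(v=2,ok=F), TRANSFORM:P2(v=0,ok=F), EMIT:P1(v=0,ok=F)] out:-; in:P4
Tick 5: [PARSE:P5(v=12,ok=F), VALIDATE:P4(v=11,ok=T), TRANSFORM:P3(v=0,ok=F), EMIT:P2(v=0,ok=F)] out:P1(v=0); in:P5
Tick 6: [PARSE:P6(v=17,ok=F), VALIDATE:P5(v=12,ok=F), TRANSFORM:P4(v=55,ok=T), EMIT:P3(v=0,ok=F)] out:P2(v=0); in:P6
Tick 7: [PARSE:-, VALIDATE:P6(v=17,ok=F), TRANSFORM:P5(v=0,ok=F), EMIT:P4(v=55,ok=T)] out:P3(v=0); in:-
Tick 8: [PARSE:-, VALIDATE:-, TRANSFORM:P6(v=0,ok=F), EMIT:P5(v=0,ok=F)] out:P4(v=55); in:-
Tick 9: [PARSE:-, VALIDATE:-, TRANSFORM:-, EMIT:P6(v=0,ok=F)] out:P5(v=0); in:-
Tick 10: [PARSE:-, VALIDATE:-, TRANSFORM:-, EMIT:-] out:P6(v=0); in:-
Emitted by tick 10: ['P1', 'P2', 'P3', 'P4', 'P5', 'P6']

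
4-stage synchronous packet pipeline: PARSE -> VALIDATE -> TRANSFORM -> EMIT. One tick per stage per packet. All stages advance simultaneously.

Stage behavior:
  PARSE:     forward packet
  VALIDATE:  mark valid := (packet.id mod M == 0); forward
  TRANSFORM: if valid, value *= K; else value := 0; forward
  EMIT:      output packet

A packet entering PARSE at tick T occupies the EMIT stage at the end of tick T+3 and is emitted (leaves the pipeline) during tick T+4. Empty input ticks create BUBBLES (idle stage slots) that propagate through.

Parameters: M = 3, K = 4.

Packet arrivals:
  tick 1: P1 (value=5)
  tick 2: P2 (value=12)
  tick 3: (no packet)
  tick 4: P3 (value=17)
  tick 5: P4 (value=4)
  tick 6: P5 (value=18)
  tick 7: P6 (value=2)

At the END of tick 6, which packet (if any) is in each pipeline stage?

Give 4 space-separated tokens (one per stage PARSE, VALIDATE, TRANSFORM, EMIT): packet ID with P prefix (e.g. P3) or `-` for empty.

Answer: P5 P4 P3 -

Derivation:
Tick 1: [PARSE:P1(v=5,ok=F), VALIDATE:-, TRANSFORM:-, EMIT:-] out:-; in:P1
Tick 2: [PARSE:P2(v=12,ok=F), VALIDATE:P1(v=5,ok=F), TRANSFORM:-, EMIT:-] out:-; in:P2
Tick 3: [PARSE:-, VALIDATE:P2(v=12,ok=F), TRANSFORM:P1(v=0,ok=F), EMIT:-] out:-; in:-
Tick 4: [PARSE:P3(v=17,ok=F), VALIDATE:-, TRANSFORM:P2(v=0,ok=F), EMIT:P1(v=0,ok=F)] out:-; in:P3
Tick 5: [PARSE:P4(v=4,ok=F), VALIDATE:P3(v=17,ok=T), TRANSFORM:-, EMIT:P2(v=0,ok=F)] out:P1(v=0); in:P4
Tick 6: [PARSE:P5(v=18,ok=F), VALIDATE:P4(v=4,ok=F), TRANSFORM:P3(v=68,ok=T), EMIT:-] out:P2(v=0); in:P5
At end of tick 6: ['P5', 'P4', 'P3', '-']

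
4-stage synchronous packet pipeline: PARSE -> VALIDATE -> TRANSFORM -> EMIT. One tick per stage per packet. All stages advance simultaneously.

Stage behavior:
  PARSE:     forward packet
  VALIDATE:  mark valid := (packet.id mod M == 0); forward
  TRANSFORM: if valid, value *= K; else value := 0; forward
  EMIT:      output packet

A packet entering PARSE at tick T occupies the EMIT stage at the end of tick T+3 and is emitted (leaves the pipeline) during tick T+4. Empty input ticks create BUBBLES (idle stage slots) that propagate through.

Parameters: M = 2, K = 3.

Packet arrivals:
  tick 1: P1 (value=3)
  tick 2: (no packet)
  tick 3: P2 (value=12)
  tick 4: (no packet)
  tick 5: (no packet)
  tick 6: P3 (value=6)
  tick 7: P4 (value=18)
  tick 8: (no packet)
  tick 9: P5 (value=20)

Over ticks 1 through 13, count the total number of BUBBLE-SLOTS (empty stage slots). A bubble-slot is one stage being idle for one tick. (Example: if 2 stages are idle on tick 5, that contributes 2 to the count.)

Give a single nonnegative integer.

Answer: 32

Derivation:
Tick 1: [PARSE:P1(v=3,ok=F), VALIDATE:-, TRANSFORM:-, EMIT:-] out:-; bubbles=3
Tick 2: [PARSE:-, VALIDATE:P1(v=3,ok=F), TRANSFORM:-, EMIT:-] out:-; bubbles=3
Tick 3: [PARSE:P2(v=12,ok=F), VALIDATE:-, TRANSFORM:P1(v=0,ok=F), EMIT:-] out:-; bubbles=2
Tick 4: [PARSE:-, VALIDATE:P2(v=12,ok=T), TRANSFORM:-, EMIT:P1(v=0,ok=F)] out:-; bubbles=2
Tick 5: [PARSE:-, VALIDATE:-, TRANSFORM:P2(v=36,ok=T), EMIT:-] out:P1(v=0); bubbles=3
Tick 6: [PARSE:P3(v=6,ok=F), VALIDATE:-, TRANSFORM:-, EMIT:P2(v=36,ok=T)] out:-; bubbles=2
Tick 7: [PARSE:P4(v=18,ok=F), VALIDATE:P3(v=6,ok=F), TRANSFORM:-, EMIT:-] out:P2(v=36); bubbles=2
Tick 8: [PARSE:-, VALIDATE:P4(v=18,ok=T), TRANSFORM:P3(v=0,ok=F), EMIT:-] out:-; bubbles=2
Tick 9: [PARSE:P5(v=20,ok=F), VALIDATE:-, TRANSFORM:P4(v=54,ok=T), EMIT:P3(v=0,ok=F)] out:-; bubbles=1
Tick 10: [PARSE:-, VALIDATE:P5(v=20,ok=F), TRANSFORM:-, EMIT:P4(v=54,ok=T)] out:P3(v=0); bubbles=2
Tick 11: [PARSE:-, VALIDATE:-, TRANSFORM:P5(v=0,ok=F), EMIT:-] out:P4(v=54); bubbles=3
Tick 12: [PARSE:-, VALIDATE:-, TRANSFORM:-, EMIT:P5(v=0,ok=F)] out:-; bubbles=3
Tick 13: [PARSE:-, VALIDATE:-, TRANSFORM:-, EMIT:-] out:P5(v=0); bubbles=4
Total bubble-slots: 32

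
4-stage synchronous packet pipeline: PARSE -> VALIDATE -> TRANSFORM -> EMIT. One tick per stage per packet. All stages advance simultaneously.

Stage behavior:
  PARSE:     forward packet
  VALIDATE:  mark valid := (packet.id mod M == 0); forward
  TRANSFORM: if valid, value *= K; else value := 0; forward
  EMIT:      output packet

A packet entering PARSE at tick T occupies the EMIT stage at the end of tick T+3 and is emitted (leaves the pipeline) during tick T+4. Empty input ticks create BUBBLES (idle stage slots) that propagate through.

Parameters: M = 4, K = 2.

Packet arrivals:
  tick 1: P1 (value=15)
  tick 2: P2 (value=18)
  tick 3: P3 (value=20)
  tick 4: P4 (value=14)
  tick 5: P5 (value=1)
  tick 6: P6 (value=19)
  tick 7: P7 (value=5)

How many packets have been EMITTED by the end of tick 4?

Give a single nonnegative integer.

Tick 1: [PARSE:P1(v=15,ok=F), VALIDATE:-, TRANSFORM:-, EMIT:-] out:-; in:P1
Tick 2: [PARSE:P2(v=18,ok=F), VALIDATE:P1(v=15,ok=F), TRANSFORM:-, EMIT:-] out:-; in:P2
Tick 3: [PARSE:P3(v=20,ok=F), VALIDATE:P2(v=18,ok=F), TRANSFORM:P1(v=0,ok=F), EMIT:-] out:-; in:P3
Tick 4: [PARSE:P4(v=14,ok=F), VALIDATE:P3(v=20,ok=F), TRANSFORM:P2(v=0,ok=F), EMIT:P1(v=0,ok=F)] out:-; in:P4
Emitted by tick 4: []

Answer: 0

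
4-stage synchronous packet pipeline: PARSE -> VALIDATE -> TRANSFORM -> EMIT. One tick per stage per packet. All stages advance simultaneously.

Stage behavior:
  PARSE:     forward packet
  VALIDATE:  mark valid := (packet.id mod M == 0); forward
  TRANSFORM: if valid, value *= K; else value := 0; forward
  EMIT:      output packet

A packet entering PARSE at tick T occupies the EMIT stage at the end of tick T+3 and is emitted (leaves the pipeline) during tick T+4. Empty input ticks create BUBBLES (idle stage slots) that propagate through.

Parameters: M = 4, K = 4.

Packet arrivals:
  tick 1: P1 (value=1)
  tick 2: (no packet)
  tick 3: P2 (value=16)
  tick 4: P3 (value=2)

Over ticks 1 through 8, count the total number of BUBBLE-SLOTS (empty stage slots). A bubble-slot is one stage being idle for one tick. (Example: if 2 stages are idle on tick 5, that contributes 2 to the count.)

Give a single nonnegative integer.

Answer: 20

Derivation:
Tick 1: [PARSE:P1(v=1,ok=F), VALIDATE:-, TRANSFORM:-, EMIT:-] out:-; bubbles=3
Tick 2: [PARSE:-, VALIDATE:P1(v=1,ok=F), TRANSFORM:-, EMIT:-] out:-; bubbles=3
Tick 3: [PARSE:P2(v=16,ok=F), VALIDATE:-, TRANSFORM:P1(v=0,ok=F), EMIT:-] out:-; bubbles=2
Tick 4: [PARSE:P3(v=2,ok=F), VALIDATE:P2(v=16,ok=F), TRANSFORM:-, EMIT:P1(v=0,ok=F)] out:-; bubbles=1
Tick 5: [PARSE:-, VALIDATE:P3(v=2,ok=F), TRANSFORM:P2(v=0,ok=F), EMIT:-] out:P1(v=0); bubbles=2
Tick 6: [PARSE:-, VALIDATE:-, TRANSFORM:P3(v=0,ok=F), EMIT:P2(v=0,ok=F)] out:-; bubbles=2
Tick 7: [PARSE:-, VALIDATE:-, TRANSFORM:-, EMIT:P3(v=0,ok=F)] out:P2(v=0); bubbles=3
Tick 8: [PARSE:-, VALIDATE:-, TRANSFORM:-, EMIT:-] out:P3(v=0); bubbles=4
Total bubble-slots: 20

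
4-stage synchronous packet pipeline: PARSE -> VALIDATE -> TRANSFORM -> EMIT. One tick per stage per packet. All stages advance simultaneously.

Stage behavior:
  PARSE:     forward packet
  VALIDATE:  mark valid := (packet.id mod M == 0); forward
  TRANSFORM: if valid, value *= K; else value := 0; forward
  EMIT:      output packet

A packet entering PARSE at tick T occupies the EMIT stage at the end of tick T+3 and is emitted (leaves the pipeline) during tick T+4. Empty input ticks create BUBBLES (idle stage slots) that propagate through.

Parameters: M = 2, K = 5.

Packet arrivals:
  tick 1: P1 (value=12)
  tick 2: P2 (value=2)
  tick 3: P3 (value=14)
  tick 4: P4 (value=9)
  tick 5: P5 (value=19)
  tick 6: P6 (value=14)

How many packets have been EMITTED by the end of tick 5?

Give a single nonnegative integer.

Tick 1: [PARSE:P1(v=12,ok=F), VALIDATE:-, TRANSFORM:-, EMIT:-] out:-; in:P1
Tick 2: [PARSE:P2(v=2,ok=F), VALIDATE:P1(v=12,ok=F), TRANSFORM:-, EMIT:-] out:-; in:P2
Tick 3: [PARSE:P3(v=14,ok=F), VALIDATE:P2(v=2,ok=T), TRANSFORM:P1(v=0,ok=F), EMIT:-] out:-; in:P3
Tick 4: [PARSE:P4(v=9,ok=F), VALIDATE:P3(v=14,ok=F), TRANSFORM:P2(v=10,ok=T), EMIT:P1(v=0,ok=F)] out:-; in:P4
Tick 5: [PARSE:P5(v=19,ok=F), VALIDATE:P4(v=9,ok=T), TRANSFORM:P3(v=0,ok=F), EMIT:P2(v=10,ok=T)] out:P1(v=0); in:P5
Emitted by tick 5: ['P1']

Answer: 1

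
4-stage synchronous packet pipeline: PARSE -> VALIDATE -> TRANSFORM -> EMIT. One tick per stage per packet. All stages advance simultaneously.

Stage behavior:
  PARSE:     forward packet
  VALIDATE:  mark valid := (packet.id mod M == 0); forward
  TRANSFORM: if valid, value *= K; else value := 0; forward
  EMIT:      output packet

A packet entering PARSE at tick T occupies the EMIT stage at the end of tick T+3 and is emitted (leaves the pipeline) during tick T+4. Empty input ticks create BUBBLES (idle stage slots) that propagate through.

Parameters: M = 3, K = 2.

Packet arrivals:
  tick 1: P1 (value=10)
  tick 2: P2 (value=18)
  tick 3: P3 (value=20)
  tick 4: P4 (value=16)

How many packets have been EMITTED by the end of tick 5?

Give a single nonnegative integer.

Answer: 1

Derivation:
Tick 1: [PARSE:P1(v=10,ok=F), VALIDATE:-, TRANSFORM:-, EMIT:-] out:-; in:P1
Tick 2: [PARSE:P2(v=18,ok=F), VALIDATE:P1(v=10,ok=F), TRANSFORM:-, EMIT:-] out:-; in:P2
Tick 3: [PARSE:P3(v=20,ok=F), VALIDATE:P2(v=18,ok=F), TRANSFORM:P1(v=0,ok=F), EMIT:-] out:-; in:P3
Tick 4: [PARSE:P4(v=16,ok=F), VALIDATE:P3(v=20,ok=T), TRANSFORM:P2(v=0,ok=F), EMIT:P1(v=0,ok=F)] out:-; in:P4
Tick 5: [PARSE:-, VALIDATE:P4(v=16,ok=F), TRANSFORM:P3(v=40,ok=T), EMIT:P2(v=0,ok=F)] out:P1(v=0); in:-
Emitted by tick 5: ['P1']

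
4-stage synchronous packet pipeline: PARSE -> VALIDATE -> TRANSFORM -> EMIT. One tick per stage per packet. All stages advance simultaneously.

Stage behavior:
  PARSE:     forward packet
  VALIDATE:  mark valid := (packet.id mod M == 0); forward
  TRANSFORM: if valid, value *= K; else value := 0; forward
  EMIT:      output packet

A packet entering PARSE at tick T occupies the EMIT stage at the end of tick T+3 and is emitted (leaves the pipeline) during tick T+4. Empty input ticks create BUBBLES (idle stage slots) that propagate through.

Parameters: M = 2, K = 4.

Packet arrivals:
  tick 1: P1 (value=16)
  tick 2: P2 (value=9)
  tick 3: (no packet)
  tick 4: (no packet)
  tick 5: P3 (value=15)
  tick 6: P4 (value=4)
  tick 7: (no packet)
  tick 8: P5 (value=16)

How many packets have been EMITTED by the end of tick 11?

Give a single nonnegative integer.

Answer: 4

Derivation:
Tick 1: [PARSE:P1(v=16,ok=F), VALIDATE:-, TRANSFORM:-, EMIT:-] out:-; in:P1
Tick 2: [PARSE:P2(v=9,ok=F), VALIDATE:P1(v=16,ok=F), TRANSFORM:-, EMIT:-] out:-; in:P2
Tick 3: [PARSE:-, VALIDATE:P2(v=9,ok=T), TRANSFORM:P1(v=0,ok=F), EMIT:-] out:-; in:-
Tick 4: [PARSE:-, VALIDATE:-, TRANSFORM:P2(v=36,ok=T), EMIT:P1(v=0,ok=F)] out:-; in:-
Tick 5: [PARSE:P3(v=15,ok=F), VALIDATE:-, TRANSFORM:-, EMIT:P2(v=36,ok=T)] out:P1(v=0); in:P3
Tick 6: [PARSE:P4(v=4,ok=F), VALIDATE:P3(v=15,ok=F), TRANSFORM:-, EMIT:-] out:P2(v=36); in:P4
Tick 7: [PARSE:-, VALIDATE:P4(v=4,ok=T), TRANSFORM:P3(v=0,ok=F), EMIT:-] out:-; in:-
Tick 8: [PARSE:P5(v=16,ok=F), VALIDATE:-, TRANSFORM:P4(v=16,ok=T), EMIT:P3(v=0,ok=F)] out:-; in:P5
Tick 9: [PARSE:-, VALIDATE:P5(v=16,ok=F), TRANSFORM:-, EMIT:P4(v=16,ok=T)] out:P3(v=0); in:-
Tick 10: [PARSE:-, VALIDATE:-, TRANSFORM:P5(v=0,ok=F), EMIT:-] out:P4(v=16); in:-
Tick 11: [PARSE:-, VALIDATE:-, TRANSFORM:-, EMIT:P5(v=0,ok=F)] out:-; in:-
Emitted by tick 11: ['P1', 'P2', 'P3', 'P4']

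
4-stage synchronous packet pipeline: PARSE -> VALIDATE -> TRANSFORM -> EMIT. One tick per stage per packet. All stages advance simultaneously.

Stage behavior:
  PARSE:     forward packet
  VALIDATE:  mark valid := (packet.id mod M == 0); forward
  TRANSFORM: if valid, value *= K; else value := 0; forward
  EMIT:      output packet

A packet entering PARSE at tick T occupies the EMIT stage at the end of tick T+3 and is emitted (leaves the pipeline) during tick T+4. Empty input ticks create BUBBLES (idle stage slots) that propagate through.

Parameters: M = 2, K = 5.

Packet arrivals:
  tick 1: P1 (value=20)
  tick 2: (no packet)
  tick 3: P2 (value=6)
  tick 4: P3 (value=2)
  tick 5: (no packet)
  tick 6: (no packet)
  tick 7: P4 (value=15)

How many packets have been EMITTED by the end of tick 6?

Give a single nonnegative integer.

Tick 1: [PARSE:P1(v=20,ok=F), VALIDATE:-, TRANSFORM:-, EMIT:-] out:-; in:P1
Tick 2: [PARSE:-, VALIDATE:P1(v=20,ok=F), TRANSFORM:-, EMIT:-] out:-; in:-
Tick 3: [PARSE:P2(v=6,ok=F), VALIDATE:-, TRANSFORM:P1(v=0,ok=F), EMIT:-] out:-; in:P2
Tick 4: [PARSE:P3(v=2,ok=F), VALIDATE:P2(v=6,ok=T), TRANSFORM:-, EMIT:P1(v=0,ok=F)] out:-; in:P3
Tick 5: [PARSE:-, VALIDATE:P3(v=2,ok=F), TRANSFORM:P2(v=30,ok=T), EMIT:-] out:P1(v=0); in:-
Tick 6: [PARSE:-, VALIDATE:-, TRANSFORM:P3(v=0,ok=F), EMIT:P2(v=30,ok=T)] out:-; in:-
Emitted by tick 6: ['P1']

Answer: 1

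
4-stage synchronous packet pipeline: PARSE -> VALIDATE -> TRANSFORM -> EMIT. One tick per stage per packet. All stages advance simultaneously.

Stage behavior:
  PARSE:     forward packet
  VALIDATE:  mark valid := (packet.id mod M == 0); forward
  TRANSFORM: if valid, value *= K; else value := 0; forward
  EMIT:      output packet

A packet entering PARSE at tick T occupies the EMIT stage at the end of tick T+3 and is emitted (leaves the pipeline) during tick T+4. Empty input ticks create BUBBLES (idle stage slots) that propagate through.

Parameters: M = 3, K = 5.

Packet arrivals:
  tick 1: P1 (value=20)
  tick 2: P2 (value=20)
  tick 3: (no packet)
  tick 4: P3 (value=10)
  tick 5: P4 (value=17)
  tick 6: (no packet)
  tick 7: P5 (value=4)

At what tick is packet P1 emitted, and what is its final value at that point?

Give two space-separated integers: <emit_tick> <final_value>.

Answer: 5 0

Derivation:
Tick 1: [PARSE:P1(v=20,ok=F), VALIDATE:-, TRANSFORM:-, EMIT:-] out:-; in:P1
Tick 2: [PARSE:P2(v=20,ok=F), VALIDATE:P1(v=20,ok=F), TRANSFORM:-, EMIT:-] out:-; in:P2
Tick 3: [PARSE:-, VALIDATE:P2(v=20,ok=F), TRANSFORM:P1(v=0,ok=F), EMIT:-] out:-; in:-
Tick 4: [PARSE:P3(v=10,ok=F), VALIDATE:-, TRANSFORM:P2(v=0,ok=F), EMIT:P1(v=0,ok=F)] out:-; in:P3
Tick 5: [PARSE:P4(v=17,ok=F), VALIDATE:P3(v=10,ok=T), TRANSFORM:-, EMIT:P2(v=0,ok=F)] out:P1(v=0); in:P4
Tick 6: [PARSE:-, VALIDATE:P4(v=17,ok=F), TRANSFORM:P3(v=50,ok=T), EMIT:-] out:P2(v=0); in:-
Tick 7: [PARSE:P5(v=4,ok=F), VALIDATE:-, TRANSFORM:P4(v=0,ok=F), EMIT:P3(v=50,ok=T)] out:-; in:P5
Tick 8: [PARSE:-, VALIDATE:P5(v=4,ok=F), TRANSFORM:-, EMIT:P4(v=0,ok=F)] out:P3(v=50); in:-
Tick 9: [PARSE:-, VALIDATE:-, TRANSFORM:P5(v=0,ok=F), EMIT:-] out:P4(v=0); in:-
Tick 10: [PARSE:-, VALIDATE:-, TRANSFORM:-, EMIT:P5(v=0,ok=F)] out:-; in:-
Tick 11: [PARSE:-, VALIDATE:-, TRANSFORM:-, EMIT:-] out:P5(v=0); in:-
P1: arrives tick 1, valid=False (id=1, id%3=1), emit tick 5, final value 0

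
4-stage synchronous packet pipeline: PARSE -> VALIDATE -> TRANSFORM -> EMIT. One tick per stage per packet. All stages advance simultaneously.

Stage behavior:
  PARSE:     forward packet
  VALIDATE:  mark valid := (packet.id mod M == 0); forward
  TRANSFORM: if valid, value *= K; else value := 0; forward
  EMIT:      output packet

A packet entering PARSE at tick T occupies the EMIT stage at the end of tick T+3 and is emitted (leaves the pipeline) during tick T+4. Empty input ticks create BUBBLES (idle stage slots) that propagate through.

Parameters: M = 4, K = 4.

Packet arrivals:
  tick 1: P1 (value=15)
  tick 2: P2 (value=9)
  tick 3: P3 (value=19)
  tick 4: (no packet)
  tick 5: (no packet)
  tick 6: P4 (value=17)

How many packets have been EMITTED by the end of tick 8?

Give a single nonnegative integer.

Answer: 3

Derivation:
Tick 1: [PARSE:P1(v=15,ok=F), VALIDATE:-, TRANSFORM:-, EMIT:-] out:-; in:P1
Tick 2: [PARSE:P2(v=9,ok=F), VALIDATE:P1(v=15,ok=F), TRANSFORM:-, EMIT:-] out:-; in:P2
Tick 3: [PARSE:P3(v=19,ok=F), VALIDATE:P2(v=9,ok=F), TRANSFORM:P1(v=0,ok=F), EMIT:-] out:-; in:P3
Tick 4: [PARSE:-, VALIDATE:P3(v=19,ok=F), TRANSFORM:P2(v=0,ok=F), EMIT:P1(v=0,ok=F)] out:-; in:-
Tick 5: [PARSE:-, VALIDATE:-, TRANSFORM:P3(v=0,ok=F), EMIT:P2(v=0,ok=F)] out:P1(v=0); in:-
Tick 6: [PARSE:P4(v=17,ok=F), VALIDATE:-, TRANSFORM:-, EMIT:P3(v=0,ok=F)] out:P2(v=0); in:P4
Tick 7: [PARSE:-, VALIDATE:P4(v=17,ok=T), TRANSFORM:-, EMIT:-] out:P3(v=0); in:-
Tick 8: [PARSE:-, VALIDATE:-, TRANSFORM:P4(v=68,ok=T), EMIT:-] out:-; in:-
Emitted by tick 8: ['P1', 'P2', 'P3']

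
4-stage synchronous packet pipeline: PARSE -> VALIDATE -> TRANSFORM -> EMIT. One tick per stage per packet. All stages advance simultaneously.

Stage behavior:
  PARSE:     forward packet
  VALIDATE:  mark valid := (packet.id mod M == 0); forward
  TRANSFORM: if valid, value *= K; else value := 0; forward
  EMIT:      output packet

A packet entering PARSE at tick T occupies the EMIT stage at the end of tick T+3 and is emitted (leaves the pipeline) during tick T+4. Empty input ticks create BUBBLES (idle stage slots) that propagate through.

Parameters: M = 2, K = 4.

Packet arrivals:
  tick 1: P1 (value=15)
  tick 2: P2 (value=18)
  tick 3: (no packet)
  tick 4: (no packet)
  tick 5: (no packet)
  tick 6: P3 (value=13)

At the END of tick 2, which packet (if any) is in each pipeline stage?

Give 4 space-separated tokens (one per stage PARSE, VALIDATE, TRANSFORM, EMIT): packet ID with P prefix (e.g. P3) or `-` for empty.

Answer: P2 P1 - -

Derivation:
Tick 1: [PARSE:P1(v=15,ok=F), VALIDATE:-, TRANSFORM:-, EMIT:-] out:-; in:P1
Tick 2: [PARSE:P2(v=18,ok=F), VALIDATE:P1(v=15,ok=F), TRANSFORM:-, EMIT:-] out:-; in:P2
At end of tick 2: ['P2', 'P1', '-', '-']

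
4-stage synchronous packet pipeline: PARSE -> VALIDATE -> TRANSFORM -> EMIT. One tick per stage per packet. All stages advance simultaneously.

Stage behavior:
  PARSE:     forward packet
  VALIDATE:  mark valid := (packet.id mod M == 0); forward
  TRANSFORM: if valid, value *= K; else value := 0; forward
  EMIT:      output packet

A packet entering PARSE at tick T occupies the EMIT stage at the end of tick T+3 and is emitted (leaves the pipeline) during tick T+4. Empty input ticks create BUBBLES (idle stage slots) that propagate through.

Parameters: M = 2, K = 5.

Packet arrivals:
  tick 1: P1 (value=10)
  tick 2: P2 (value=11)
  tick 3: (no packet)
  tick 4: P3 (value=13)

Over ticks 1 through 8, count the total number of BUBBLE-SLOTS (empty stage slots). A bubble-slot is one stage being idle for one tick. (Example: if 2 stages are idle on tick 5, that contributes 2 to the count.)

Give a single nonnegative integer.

Answer: 20

Derivation:
Tick 1: [PARSE:P1(v=10,ok=F), VALIDATE:-, TRANSFORM:-, EMIT:-] out:-; bubbles=3
Tick 2: [PARSE:P2(v=11,ok=F), VALIDATE:P1(v=10,ok=F), TRANSFORM:-, EMIT:-] out:-; bubbles=2
Tick 3: [PARSE:-, VALIDATE:P2(v=11,ok=T), TRANSFORM:P1(v=0,ok=F), EMIT:-] out:-; bubbles=2
Tick 4: [PARSE:P3(v=13,ok=F), VALIDATE:-, TRANSFORM:P2(v=55,ok=T), EMIT:P1(v=0,ok=F)] out:-; bubbles=1
Tick 5: [PARSE:-, VALIDATE:P3(v=13,ok=F), TRANSFORM:-, EMIT:P2(v=55,ok=T)] out:P1(v=0); bubbles=2
Tick 6: [PARSE:-, VALIDATE:-, TRANSFORM:P3(v=0,ok=F), EMIT:-] out:P2(v=55); bubbles=3
Tick 7: [PARSE:-, VALIDATE:-, TRANSFORM:-, EMIT:P3(v=0,ok=F)] out:-; bubbles=3
Tick 8: [PARSE:-, VALIDATE:-, TRANSFORM:-, EMIT:-] out:P3(v=0); bubbles=4
Total bubble-slots: 20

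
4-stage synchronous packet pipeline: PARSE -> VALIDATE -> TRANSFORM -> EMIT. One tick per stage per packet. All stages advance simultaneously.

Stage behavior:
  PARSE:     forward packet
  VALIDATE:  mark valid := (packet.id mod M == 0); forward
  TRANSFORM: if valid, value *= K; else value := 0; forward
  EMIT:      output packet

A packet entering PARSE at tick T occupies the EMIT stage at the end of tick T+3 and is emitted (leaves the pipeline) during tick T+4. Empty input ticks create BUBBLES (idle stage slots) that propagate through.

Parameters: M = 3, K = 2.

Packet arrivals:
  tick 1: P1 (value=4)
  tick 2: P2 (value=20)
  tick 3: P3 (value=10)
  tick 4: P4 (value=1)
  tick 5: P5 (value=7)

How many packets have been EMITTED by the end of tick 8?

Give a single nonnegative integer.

Answer: 4

Derivation:
Tick 1: [PARSE:P1(v=4,ok=F), VALIDATE:-, TRANSFORM:-, EMIT:-] out:-; in:P1
Tick 2: [PARSE:P2(v=20,ok=F), VALIDATE:P1(v=4,ok=F), TRANSFORM:-, EMIT:-] out:-; in:P2
Tick 3: [PARSE:P3(v=10,ok=F), VALIDATE:P2(v=20,ok=F), TRANSFORM:P1(v=0,ok=F), EMIT:-] out:-; in:P3
Tick 4: [PARSE:P4(v=1,ok=F), VALIDATE:P3(v=10,ok=T), TRANSFORM:P2(v=0,ok=F), EMIT:P1(v=0,ok=F)] out:-; in:P4
Tick 5: [PARSE:P5(v=7,ok=F), VALIDATE:P4(v=1,ok=F), TRANSFORM:P3(v=20,ok=T), EMIT:P2(v=0,ok=F)] out:P1(v=0); in:P5
Tick 6: [PARSE:-, VALIDATE:P5(v=7,ok=F), TRANSFORM:P4(v=0,ok=F), EMIT:P3(v=20,ok=T)] out:P2(v=0); in:-
Tick 7: [PARSE:-, VALIDATE:-, TRANSFORM:P5(v=0,ok=F), EMIT:P4(v=0,ok=F)] out:P3(v=20); in:-
Tick 8: [PARSE:-, VALIDATE:-, TRANSFORM:-, EMIT:P5(v=0,ok=F)] out:P4(v=0); in:-
Emitted by tick 8: ['P1', 'P2', 'P3', 'P4']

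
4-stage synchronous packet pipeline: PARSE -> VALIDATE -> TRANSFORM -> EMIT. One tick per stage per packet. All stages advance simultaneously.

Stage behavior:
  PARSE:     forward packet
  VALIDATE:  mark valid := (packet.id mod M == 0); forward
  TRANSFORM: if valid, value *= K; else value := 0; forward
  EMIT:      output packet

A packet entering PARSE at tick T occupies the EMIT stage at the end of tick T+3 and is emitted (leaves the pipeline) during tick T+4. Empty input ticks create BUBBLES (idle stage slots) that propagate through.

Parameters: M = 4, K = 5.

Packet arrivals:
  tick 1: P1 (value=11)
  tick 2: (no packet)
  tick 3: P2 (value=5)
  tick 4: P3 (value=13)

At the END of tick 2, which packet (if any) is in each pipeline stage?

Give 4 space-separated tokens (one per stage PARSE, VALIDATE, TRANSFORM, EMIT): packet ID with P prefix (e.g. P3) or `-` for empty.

Tick 1: [PARSE:P1(v=11,ok=F), VALIDATE:-, TRANSFORM:-, EMIT:-] out:-; in:P1
Tick 2: [PARSE:-, VALIDATE:P1(v=11,ok=F), TRANSFORM:-, EMIT:-] out:-; in:-
At end of tick 2: ['-', 'P1', '-', '-']

Answer: - P1 - -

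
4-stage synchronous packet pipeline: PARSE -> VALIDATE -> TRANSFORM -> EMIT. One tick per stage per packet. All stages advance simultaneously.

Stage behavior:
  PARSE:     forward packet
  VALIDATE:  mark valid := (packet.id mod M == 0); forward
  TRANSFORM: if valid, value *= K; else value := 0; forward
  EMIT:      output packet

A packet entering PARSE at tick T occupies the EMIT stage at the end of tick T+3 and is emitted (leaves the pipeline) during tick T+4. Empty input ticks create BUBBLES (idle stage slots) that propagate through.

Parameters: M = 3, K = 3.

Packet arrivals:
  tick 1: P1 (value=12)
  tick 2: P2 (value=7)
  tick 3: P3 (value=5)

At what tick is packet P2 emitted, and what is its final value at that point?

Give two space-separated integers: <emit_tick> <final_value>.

Tick 1: [PARSE:P1(v=12,ok=F), VALIDATE:-, TRANSFORM:-, EMIT:-] out:-; in:P1
Tick 2: [PARSE:P2(v=7,ok=F), VALIDATE:P1(v=12,ok=F), TRANSFORM:-, EMIT:-] out:-; in:P2
Tick 3: [PARSE:P3(v=5,ok=F), VALIDATE:P2(v=7,ok=F), TRANSFORM:P1(v=0,ok=F), EMIT:-] out:-; in:P3
Tick 4: [PARSE:-, VALIDATE:P3(v=5,ok=T), TRANSFORM:P2(v=0,ok=F), EMIT:P1(v=0,ok=F)] out:-; in:-
Tick 5: [PARSE:-, VALIDATE:-, TRANSFORM:P3(v=15,ok=T), EMIT:P2(v=0,ok=F)] out:P1(v=0); in:-
Tick 6: [PARSE:-, VALIDATE:-, TRANSFORM:-, EMIT:P3(v=15,ok=T)] out:P2(v=0); in:-
Tick 7: [PARSE:-, VALIDATE:-, TRANSFORM:-, EMIT:-] out:P3(v=15); in:-
P2: arrives tick 2, valid=False (id=2, id%3=2), emit tick 6, final value 0

Answer: 6 0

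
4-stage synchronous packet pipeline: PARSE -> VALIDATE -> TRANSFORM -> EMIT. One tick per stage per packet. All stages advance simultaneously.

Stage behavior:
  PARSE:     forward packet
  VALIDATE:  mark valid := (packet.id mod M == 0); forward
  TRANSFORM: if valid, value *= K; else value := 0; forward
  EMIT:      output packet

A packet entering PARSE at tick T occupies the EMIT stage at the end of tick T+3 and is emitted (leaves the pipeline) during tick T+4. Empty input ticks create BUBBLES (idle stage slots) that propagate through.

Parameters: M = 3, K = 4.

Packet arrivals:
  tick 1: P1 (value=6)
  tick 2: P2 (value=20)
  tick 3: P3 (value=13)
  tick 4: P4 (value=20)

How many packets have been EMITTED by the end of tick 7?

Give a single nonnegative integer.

Answer: 3

Derivation:
Tick 1: [PARSE:P1(v=6,ok=F), VALIDATE:-, TRANSFORM:-, EMIT:-] out:-; in:P1
Tick 2: [PARSE:P2(v=20,ok=F), VALIDATE:P1(v=6,ok=F), TRANSFORM:-, EMIT:-] out:-; in:P2
Tick 3: [PARSE:P3(v=13,ok=F), VALIDATE:P2(v=20,ok=F), TRANSFORM:P1(v=0,ok=F), EMIT:-] out:-; in:P3
Tick 4: [PARSE:P4(v=20,ok=F), VALIDATE:P3(v=13,ok=T), TRANSFORM:P2(v=0,ok=F), EMIT:P1(v=0,ok=F)] out:-; in:P4
Tick 5: [PARSE:-, VALIDATE:P4(v=20,ok=F), TRANSFORM:P3(v=52,ok=T), EMIT:P2(v=0,ok=F)] out:P1(v=0); in:-
Tick 6: [PARSE:-, VALIDATE:-, TRANSFORM:P4(v=0,ok=F), EMIT:P3(v=52,ok=T)] out:P2(v=0); in:-
Tick 7: [PARSE:-, VALIDATE:-, TRANSFORM:-, EMIT:P4(v=0,ok=F)] out:P3(v=52); in:-
Emitted by tick 7: ['P1', 'P2', 'P3']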